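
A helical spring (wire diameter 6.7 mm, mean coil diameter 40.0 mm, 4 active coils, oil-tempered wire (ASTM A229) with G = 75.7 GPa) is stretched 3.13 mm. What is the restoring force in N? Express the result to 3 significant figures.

k = Gd⁴/(8D³N_a) = (75.7×10³)(6.7⁴)/(8·40.0³·4) = 74.484 N/mm
F = k·δ = 74.484 × 3.13 = 233.14 N

233 N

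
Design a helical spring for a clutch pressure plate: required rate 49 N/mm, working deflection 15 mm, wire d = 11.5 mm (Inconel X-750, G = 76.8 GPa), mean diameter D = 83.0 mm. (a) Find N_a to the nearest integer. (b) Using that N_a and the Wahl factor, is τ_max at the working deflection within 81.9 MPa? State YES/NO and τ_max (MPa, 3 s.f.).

(a) 6 coils; (b) NO, τ_max = 123 MPa

N_a = Gd⁴/(8D³k) = (76.8×10³)(11.5⁴)/(8·83.0³·49) = 5.993 → N_a = 6
Actual rate k = Gd⁴/(8D³·6) = 48.941 N/mm
Working load F = kδ = 48.941·15 = 734.12 N
C = 83.0/11.5 = 7.2174; K_W = (4C−1)/(4C−4)+0.615/C = 1.2058
τ_max = K_W·8FD/(πd³) = 1.2058·102.02 = 123.02 MPa
τ_max > 81.9 MPa → exceeds allowable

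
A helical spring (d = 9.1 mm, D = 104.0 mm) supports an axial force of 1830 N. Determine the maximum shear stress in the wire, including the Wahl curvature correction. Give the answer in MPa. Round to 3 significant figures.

Spring index C = D/d = 104.0/9.1 = 11.4286
K_W = (4C−1)/(4C−4) + 0.615/C = 44.714/41.714 + 0.0538 = 1.1257
τ₀ = 8FD/(πd³) = 8·1830·104.0/(π·9.1³) = 1.52256e+06/2367.4 = 643.13 MPa
τ_max = K·τ₀ = 1.1257 × 643.13 = 723.99 MPa

724 MPa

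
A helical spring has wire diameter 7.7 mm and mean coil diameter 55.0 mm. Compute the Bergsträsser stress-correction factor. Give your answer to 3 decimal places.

1.196

C = D/d = 55.0/7.7 = 7.1429
K_B = (4C+2)/(4C−3) = 30.571/25.571 = 1.1955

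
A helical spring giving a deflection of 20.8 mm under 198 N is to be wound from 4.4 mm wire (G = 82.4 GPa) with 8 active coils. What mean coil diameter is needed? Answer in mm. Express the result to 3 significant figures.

37.0 mm

Required rate k = F/δ = 198/20.8 = 9.5192 N/mm
D = (Gd⁴/(8N_a·k))^(1/3) = (82.4×10³·4.4⁴/(8·8·9.5192))^(1/3)
  = (50693.9)^(1/3) = 37.0100 mm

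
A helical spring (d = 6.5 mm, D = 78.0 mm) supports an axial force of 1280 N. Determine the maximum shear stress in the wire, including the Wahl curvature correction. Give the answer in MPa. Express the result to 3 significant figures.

1040 MPa

Spring index C = D/d = 78.0/6.5 = 12.0000
K_W = (4C−1)/(4C−4) + 0.615/C = 47.000/44.000 + 0.0512 = 1.1194
τ₀ = 8FD/(πd³) = 8·1280·78.0/(π·6.5³) = 798720/862.76 = 925.77 MPa
τ_max = K·τ₀ = 1.1194 × 925.77 = 1036.3 MPa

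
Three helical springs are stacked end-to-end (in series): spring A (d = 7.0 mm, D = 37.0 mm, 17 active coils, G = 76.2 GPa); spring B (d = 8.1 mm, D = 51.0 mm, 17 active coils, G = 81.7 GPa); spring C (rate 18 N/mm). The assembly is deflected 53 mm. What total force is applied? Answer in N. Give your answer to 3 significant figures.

k_A = Gd⁴/(8D³N_a) = (76.2×10³)(7.0⁴)/(8·37.0³·17) = 26.558 N/mm
k_B = Gd⁴/(8D³N_a) = (81.7×10³)(8.1⁴)/(8·51.0³·17) = 19.495 N/mm
Series: 1/k_eq = 1/26.558 + 1/19.495 + 1/18 = 0.1445; k_eq = 6.9202 N/mm
F = k_eq·δ = 6.9202·53 = 366.77 N

367 N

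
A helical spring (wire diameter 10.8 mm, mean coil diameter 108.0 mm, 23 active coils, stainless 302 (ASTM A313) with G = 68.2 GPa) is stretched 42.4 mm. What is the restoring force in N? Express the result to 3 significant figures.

k = Gd⁴/(8D³N_a) = (68.2×10³)(10.8⁴)/(8·108.0³·23) = 4.003 N/mm
F = k·δ = 4.003 × 42.4 = 169.73 N

170 N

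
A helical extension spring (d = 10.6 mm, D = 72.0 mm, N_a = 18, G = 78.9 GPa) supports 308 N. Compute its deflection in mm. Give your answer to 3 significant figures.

16.6 mm

k = Gd⁴/(8D³N_a) = (78.9×10³)(10.6⁴)/(8·72.0³·18) = 18.533 N/mm
δ = F/k = 308 / 18.533 = 16.619 mm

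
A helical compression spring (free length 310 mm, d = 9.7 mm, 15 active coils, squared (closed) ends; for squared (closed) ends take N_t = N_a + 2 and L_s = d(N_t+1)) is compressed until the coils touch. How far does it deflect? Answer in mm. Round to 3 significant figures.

135 mm

N_t = 17; L_s = 9.7·18 = 174.6 mm
δ_solid = L₀ − L_s = 310 − 174.6 = 135.4 mm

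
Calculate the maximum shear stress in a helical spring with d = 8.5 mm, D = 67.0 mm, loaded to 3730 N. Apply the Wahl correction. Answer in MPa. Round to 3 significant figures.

1230 MPa

Spring index C = D/d = 67.0/8.5 = 7.8824
K_W = (4C−1)/(4C−4) + 0.615/C = 30.529/27.529 + 0.0780 = 1.1870
τ₀ = 8FD/(πd³) = 8·3730·67.0/(π·8.5³) = 1.99928e+06/1929.3 = 1036.3 MPa
τ_max = K·τ₀ = 1.1870 × 1036.3 = 1230 MPa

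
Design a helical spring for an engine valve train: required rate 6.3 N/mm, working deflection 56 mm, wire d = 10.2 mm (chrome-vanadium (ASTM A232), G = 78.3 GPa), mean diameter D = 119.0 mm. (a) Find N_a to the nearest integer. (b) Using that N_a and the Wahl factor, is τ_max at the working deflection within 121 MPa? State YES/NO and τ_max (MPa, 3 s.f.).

(a) 10 coils; (b) YES, τ_max = 113 MPa

N_a = Gd⁴/(8D³k) = (78.3×10³)(10.2⁴)/(8·119.0³·6.3) = 9.979 → N_a = 10
Actual rate k = Gd⁴/(8D³·10) = 6.2868 N/mm
Working load F = kδ = 6.2868·56 = 352.06 N
C = 119.0/10.2 = 11.6667; K_W = (4C−1)/(4C−4)+0.615/C = 1.1230
τ_max = K_W·8FD/(πd³) = 1.1230·100.53 = 112.9 MPa
τ_max ≤ 121 MPa → acceptable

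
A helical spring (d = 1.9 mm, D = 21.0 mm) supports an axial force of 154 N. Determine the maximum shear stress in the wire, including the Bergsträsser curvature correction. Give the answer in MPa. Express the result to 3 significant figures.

Spring index C = D/d = 21.0/1.9 = 11.0526
K_B = (4C+2)/(4C−3) = 46.211/41.211 = 1.1213
τ₀ = 8FD/(πd³) = 8·154·21.0/(π·1.9³) = 25872/21.548 = 1200.7 MPa
τ_max = K·τ₀ = 1.1213 × 1200.7 = 1346.3 MPa

1350 MPa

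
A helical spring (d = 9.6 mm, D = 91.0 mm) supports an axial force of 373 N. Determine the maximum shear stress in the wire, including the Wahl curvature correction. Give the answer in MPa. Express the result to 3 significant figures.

113 MPa

Spring index C = D/d = 91.0/9.6 = 9.4792
K_W = (4C−1)/(4C−4) + 0.615/C = 36.917/33.917 + 0.0649 = 1.1533
τ₀ = 8FD/(πd³) = 8·373·91.0/(π·9.6³) = 271544/2779.5 = 97.696 MPa
τ_max = K·τ₀ = 1.1533 × 97.696 = 112.68 MPa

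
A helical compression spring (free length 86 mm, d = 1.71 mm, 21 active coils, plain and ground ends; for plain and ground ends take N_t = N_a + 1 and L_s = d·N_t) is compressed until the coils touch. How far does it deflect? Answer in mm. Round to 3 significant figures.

N_t = 22; L_s = 1.71·22 = 37.62 mm
δ_solid = L₀ − L_s = 86 − 37.62 = 48.38 mm

48.4 mm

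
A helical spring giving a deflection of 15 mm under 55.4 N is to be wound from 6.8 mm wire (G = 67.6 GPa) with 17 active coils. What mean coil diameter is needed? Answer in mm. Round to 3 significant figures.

Required rate k = F/δ = 55.4/15 = 3.6933 N/mm
D = (Gd⁴/(8N_a·k))^(1/3) = (67.6×10³·6.8⁴/(8·17·3.6933))^(1/3)
  = (287756)^(1/3) = 66.0199 mm

66.0 mm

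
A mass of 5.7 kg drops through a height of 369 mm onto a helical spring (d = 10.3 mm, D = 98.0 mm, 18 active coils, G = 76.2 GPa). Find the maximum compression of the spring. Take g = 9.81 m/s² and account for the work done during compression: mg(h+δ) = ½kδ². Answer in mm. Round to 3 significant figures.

k = Gd⁴/(8D³N_a) = (76.2×10³)(10.3⁴)/(8·98.0³·18) = 6.328 N/mm
W = mg = 5.7 × 9.81 = 55.917 N
½kδ² − Wδ − Wh = 0 → δ = (W + √(W² + 2kWh))/k
δ = (55.917 + √(3126.7 + 261134))/6.328 = (55.917 + 514.06)/6.328 = 90.073 mm

90.1 mm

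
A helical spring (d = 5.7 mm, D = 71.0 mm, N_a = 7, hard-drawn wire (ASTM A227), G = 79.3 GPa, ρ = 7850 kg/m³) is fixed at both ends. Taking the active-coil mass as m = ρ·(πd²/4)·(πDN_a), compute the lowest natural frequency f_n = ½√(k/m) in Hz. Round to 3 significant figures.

57.8 Hz

k = Gd⁴/(8D³N_a) = (79.3×10³)(5.7⁴)/(8·71.0³·7) = 4.1765 N/mm = 4176.5 N/m
Wire length L = πDN_a = π·71.0·7 = 1561.4 mm
m = ρ·(πd²/4)·L = 7850 × 25.518×10⁻⁶ m² × 1.5614 m = 0.31276 kg
f_n = ½√(k/m) = 0.5·√(4176.5/0.31276) = 0.5·√(13353) = 57.779 Hz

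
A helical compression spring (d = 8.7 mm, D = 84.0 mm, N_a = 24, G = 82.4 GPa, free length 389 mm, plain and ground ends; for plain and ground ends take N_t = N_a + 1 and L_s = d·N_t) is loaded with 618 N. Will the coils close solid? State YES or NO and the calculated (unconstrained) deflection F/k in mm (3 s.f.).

k = Gd⁴/(8D³N_a) = (82.4×10³)(8.7⁴)/(8·84.0³·24) = 4.1483 N/mm
N_t = 25; L_s = 8.7·25 = 217.5 mm; δ_solid = L₀ − L_s = 389 − 217.5 = 171.5 mm
δ = F/k = 618/4.1483 = 148.98 mm
δ < δ_solid → spring does not go solid

NO, δ = 149 mm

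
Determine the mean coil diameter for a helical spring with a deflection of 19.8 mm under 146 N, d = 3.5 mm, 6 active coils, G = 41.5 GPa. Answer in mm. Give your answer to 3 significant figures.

Required rate k = F/δ = 146/19.8 = 7.3737 N/mm
D = (Gd⁴/(8N_a·k))^(1/3) = (41.5×10³·3.5⁴/(8·6·7.3737))^(1/3)
  = (17595.1)^(1/3) = 26.0094 mm

26.0 mm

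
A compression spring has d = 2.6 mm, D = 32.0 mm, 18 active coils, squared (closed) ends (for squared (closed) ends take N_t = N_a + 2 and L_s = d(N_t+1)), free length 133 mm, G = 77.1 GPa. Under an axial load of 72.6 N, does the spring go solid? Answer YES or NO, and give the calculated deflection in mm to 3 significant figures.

YES, δ = 97.2 mm

k = Gd⁴/(8D³N_a) = (77.1×10³)(2.6⁴)/(8·32.0³·18) = 0.74668 N/mm
N_t = 20; L_s = 2.6·21 = 54.6 mm; δ_solid = L₀ − L_s = 133 − 54.6 = 78.4 mm
δ = F/k = 72.6/0.74668 = 97.23 mm
δ ≥ δ_solid → spring goes solid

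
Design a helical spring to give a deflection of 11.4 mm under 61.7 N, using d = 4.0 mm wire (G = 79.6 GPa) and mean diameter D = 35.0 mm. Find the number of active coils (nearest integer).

Required rate k = F/δ = 61.7/11.4 = 5.4123 N/mm
N_a = Gd⁴/(8D³k) = (79.6×10³ × 4.0⁴)/(8 × 35.0³ × 5.4123)
    = 2.03776e+07 / 1.85641e+06 = 10.98 → 11 coils

11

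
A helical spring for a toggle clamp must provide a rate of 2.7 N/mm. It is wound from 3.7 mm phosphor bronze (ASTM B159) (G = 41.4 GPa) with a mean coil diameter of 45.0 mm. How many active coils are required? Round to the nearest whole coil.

4

N_a = Gd⁴/(8D³k) = (41.4×10³ × 3.7⁴)/(8 × 45.0³ × 2.7)
    = 7.75903e+06 / 1.9683e+06 = 3.942 → 4 coils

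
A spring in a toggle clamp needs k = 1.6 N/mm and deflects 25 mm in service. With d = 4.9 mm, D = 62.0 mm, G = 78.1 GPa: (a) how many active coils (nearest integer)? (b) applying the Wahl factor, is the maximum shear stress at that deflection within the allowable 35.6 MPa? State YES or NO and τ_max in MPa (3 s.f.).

(a) 15 coils; (b) NO, τ_max = 58.8 MPa

N_a = Gd⁴/(8D³k) = (78.1×10³)(4.9⁴)/(8·62.0³·1.6) = 14.76 → N_a = 15
Actual rate k = Gd⁴/(8D³·15) = 1.5743 N/mm
Working load F = kδ = 1.5743·25 = 39.357 N
C = 62.0/4.9 = 12.6531; K_W = (4C−1)/(4C−4)+0.615/C = 1.1130
τ_max = K_W·8FD/(πd³) = 1.1130·52.816 = 58.782 MPa
τ_max > 35.6 MPa → exceeds allowable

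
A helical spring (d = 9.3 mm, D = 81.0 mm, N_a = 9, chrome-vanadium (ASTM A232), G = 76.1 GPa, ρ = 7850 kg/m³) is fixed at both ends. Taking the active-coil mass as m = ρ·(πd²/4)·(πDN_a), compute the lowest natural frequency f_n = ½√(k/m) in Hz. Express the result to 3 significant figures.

k = Gd⁴/(8D³N_a) = (76.1×10³)(9.3⁴)/(8·81.0³·9) = 14.877 N/mm = 14877 N/m
Wire length L = πDN_a = π·81.0·9 = 2290.2 mm
m = ρ·(πd²/4)·L = 7850 × 67.929×10⁻⁶ m² × 2.2902 m = 1.2212 kg
f_n = ½√(k/m) = 0.5·√(14877/1.2212) = 0.5·√(12182) = 55.187 Hz

55.2 Hz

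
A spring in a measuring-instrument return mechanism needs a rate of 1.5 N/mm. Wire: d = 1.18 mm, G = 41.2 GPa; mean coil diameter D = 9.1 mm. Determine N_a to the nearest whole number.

9

N_a = Gd⁴/(8D³k) = (41.2×10³ × 1.18⁴)/(8 × 9.1³ × 1.5)
    = 79877.6 / 9042.85 = 8.833 → 9 coils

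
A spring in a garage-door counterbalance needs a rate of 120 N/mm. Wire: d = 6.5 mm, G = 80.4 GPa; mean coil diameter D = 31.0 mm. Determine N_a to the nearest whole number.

N_a = Gd⁴/(8D³k) = (80.4×10³ × 6.5⁴)/(8 × 31.0³ × 120)
    = 1.43519e+08 / 2.85994e+07 = 5.018 → 5 coils

5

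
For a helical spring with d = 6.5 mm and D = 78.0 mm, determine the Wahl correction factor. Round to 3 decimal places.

1.119

C = D/d = 78.0/6.5 = 12.0000
K_W = (4C−1)/(4C−4) + 0.615/C = 47.000/44.000 + 0.0512 = 1.1194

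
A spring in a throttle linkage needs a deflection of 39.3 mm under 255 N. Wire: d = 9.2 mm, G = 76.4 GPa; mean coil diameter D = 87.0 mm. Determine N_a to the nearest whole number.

Required rate k = F/δ = 255/39.3 = 6.4885 N/mm
N_a = Gd⁴/(8D³k) = (76.4×10³ × 9.2⁴)/(8 × 87.0³ × 6.4885)
    = 5.47324e+08 / 3.41818e+07 = 16.01 → 16 coils

16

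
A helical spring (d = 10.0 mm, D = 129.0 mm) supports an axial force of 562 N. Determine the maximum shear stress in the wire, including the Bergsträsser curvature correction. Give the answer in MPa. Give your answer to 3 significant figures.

Spring index C = D/d = 129.0/10.0 = 12.9000
K_B = (4C+2)/(4C−3) = 53.600/48.600 = 1.1029
τ₀ = 8FD/(πd³) = 8·562·129.0/(π·10.0³) = 579984/3141.6 = 184.61 MPa
τ_max = K·τ₀ = 1.1029 × 184.61 = 203.61 MPa

204 MPa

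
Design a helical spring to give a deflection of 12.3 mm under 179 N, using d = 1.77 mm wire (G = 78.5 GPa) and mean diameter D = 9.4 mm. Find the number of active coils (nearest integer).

8

Required rate k = F/δ = 179/12.3 = 14.553 N/mm
N_a = Gd⁴/(8D³k) = (78.5×10³ × 1.77⁴)/(8 × 9.4³ × 14.553)
    = 770482 / 96698.9 = 7.968 → 8 coils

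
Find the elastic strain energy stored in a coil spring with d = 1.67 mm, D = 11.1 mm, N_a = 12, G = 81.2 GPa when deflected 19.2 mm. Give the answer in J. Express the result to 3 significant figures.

0.887 J

k = Gd⁴/(8D³N_a) = (81.2×10³)(1.67⁴)/(8·11.1³·12) = 4.8104 N/mm
U = ½kδ² = 0.5 × 4.8104 × 19.2² = 886.65 N·mm = 0.88665 J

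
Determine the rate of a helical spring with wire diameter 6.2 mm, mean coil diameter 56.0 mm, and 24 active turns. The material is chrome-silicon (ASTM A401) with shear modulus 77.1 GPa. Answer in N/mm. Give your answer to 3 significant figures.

k = Gd⁴/(8D³N_a) = (77.1×10³ × 6.2⁴) / (8 × 56.0³ × 24)
  = 1.13926e+08 / 3.37183e+07 = 3.3787 N/mm

3.38 N/mm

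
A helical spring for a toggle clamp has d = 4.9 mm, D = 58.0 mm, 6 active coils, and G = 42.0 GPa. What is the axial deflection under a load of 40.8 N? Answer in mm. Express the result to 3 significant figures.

15.8 mm

k = Gd⁴/(8D³N_a) = (42.0×10³)(4.9⁴)/(8·58.0³·6) = 2.5853 N/mm
δ = F/k = 40.8 / 2.5853 = 15.782 mm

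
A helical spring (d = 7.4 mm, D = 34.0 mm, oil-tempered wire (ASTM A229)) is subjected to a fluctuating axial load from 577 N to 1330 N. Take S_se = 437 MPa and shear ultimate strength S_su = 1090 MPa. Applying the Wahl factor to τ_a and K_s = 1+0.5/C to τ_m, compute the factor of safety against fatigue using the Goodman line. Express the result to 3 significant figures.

C = D/d = 34.0/7.4 = 4.5946; K_W = (4C−1)/(4C−4)+0.615/C = 1.3425; K_s = 1+0.5/C = 1.1088
F_a = (F_max−F_min)/2 = 376.5 N; F_m = (F_max+F_min)/2 = 953.5 N
τ_a = K_W·8F_aD/(πd³) = 1.3425 × 80.443 = 107.99 MPa
τ_m = K_s·8F_mD/(πd³) = 1.1088 × 203.73 = 225.9 MPa
Goodman: 1/n_f = τ_a/S_se + τ_m/S_su = 107.99/437 + 225.9/1090 = 0.24713 + 0.20724 = 0.45437
n_f = 1/0.45437 = 2.201

2.20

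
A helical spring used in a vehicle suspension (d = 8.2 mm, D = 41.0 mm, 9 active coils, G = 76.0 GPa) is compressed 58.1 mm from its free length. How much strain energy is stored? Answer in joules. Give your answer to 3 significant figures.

117 J

k = Gd⁴/(8D³N_a) = (76.0×10³)(8.2⁴)/(8·41.0³·9) = 69.244 N/mm
U = ½kδ² = 0.5 × 69.244 × 58.1² = 1.1687e+05 N·mm = 116.87 J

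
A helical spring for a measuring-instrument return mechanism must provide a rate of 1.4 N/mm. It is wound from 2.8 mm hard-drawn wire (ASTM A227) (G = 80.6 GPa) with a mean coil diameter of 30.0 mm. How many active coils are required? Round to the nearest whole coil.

N_a = Gd⁴/(8D³k) = (80.6×10³ × 2.8⁴)/(8 × 30.0³ × 1.4)
    = 4.95413e+06 / 302400 = 16.38 → 16 coils

16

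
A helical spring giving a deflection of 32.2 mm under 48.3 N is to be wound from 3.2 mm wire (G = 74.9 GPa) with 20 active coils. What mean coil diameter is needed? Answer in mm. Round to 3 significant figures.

32.0 mm

Required rate k = F/δ = 48.3/32.2 = 1.5 N/mm
D = (Gd⁴/(8N_a·k))^(1/3) = (74.9×10³·3.2⁴/(8·20·1.5))^(1/3)
  = (32724.3)^(1/3) = 31.9858 mm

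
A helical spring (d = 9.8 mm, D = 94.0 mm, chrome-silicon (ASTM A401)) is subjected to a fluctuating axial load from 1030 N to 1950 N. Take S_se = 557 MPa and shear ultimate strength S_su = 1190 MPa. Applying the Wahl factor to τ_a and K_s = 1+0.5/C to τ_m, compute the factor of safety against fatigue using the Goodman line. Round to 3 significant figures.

1.73

C = D/d = 94.0/9.8 = 9.5918; K_W = (4C−1)/(4C−4)+0.615/C = 1.1514; K_s = 1+0.5/C = 1.0521
F_a = (F_max−F_min)/2 = 460 N; F_m = (F_max+F_min)/2 = 1490 N
τ_a = K_W·8F_aD/(πd³) = 1.1514 × 116.99 = 134.7 MPa
τ_m = K_s·8F_mD/(πd³) = 1.0521 × 378.94 = 398.7 MPa
Goodman: 1/n_f = τ_a/S_se + τ_m/S_su = 134.7/557 + 398.7/1190 = 0.24184 + 0.33504 = 0.57688
n_f = 1/0.57688 = 1.733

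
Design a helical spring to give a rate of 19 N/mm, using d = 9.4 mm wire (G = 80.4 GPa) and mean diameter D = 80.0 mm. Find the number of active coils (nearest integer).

N_a = Gd⁴/(8D³k) = (80.4×10³ × 9.4⁴)/(8 × 80.0³ × 19)
    = 6.27722e+08 / 7.7824e+07 = 8.066 → 8 coils

8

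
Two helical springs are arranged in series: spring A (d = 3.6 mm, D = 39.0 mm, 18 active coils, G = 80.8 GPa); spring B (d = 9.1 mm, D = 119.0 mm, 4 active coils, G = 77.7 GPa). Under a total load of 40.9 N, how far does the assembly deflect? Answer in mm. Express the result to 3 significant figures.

k_A = Gd⁴/(8D³N_a) = (80.8×10³)(3.6⁴)/(8·39.0³·18) = 1.5888 N/mm
k_B = Gd⁴/(8D³N_a) = (77.7×10³)(9.1⁴)/(8·119.0³·4) = 9.8809 N/mm
Series: 1/k_eq = 1/1.5888 + 1/9.8809 = 0.73062; k_eq = 1.3687 N/mm
δ = F/k_eq = 40.9/1.3687 = 29.882 mm

29.9 mm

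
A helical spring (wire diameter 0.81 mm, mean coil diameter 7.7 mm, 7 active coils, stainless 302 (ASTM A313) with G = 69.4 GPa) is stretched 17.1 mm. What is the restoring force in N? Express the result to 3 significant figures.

20.0 N

k = Gd⁴/(8D³N_a) = (69.4×10³)(0.81⁴)/(8·7.7³·7) = 1.1685 N/mm
F = k·δ = 1.1685 × 17.1 = 19.982 N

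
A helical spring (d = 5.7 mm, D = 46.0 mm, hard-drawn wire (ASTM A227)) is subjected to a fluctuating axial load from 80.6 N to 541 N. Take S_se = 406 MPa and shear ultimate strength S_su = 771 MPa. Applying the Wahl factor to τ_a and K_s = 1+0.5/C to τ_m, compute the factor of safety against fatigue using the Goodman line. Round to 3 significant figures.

1.44

C = D/d = 46.0/5.7 = 8.0702; K_W = (4C−1)/(4C−4)+0.615/C = 1.1823; K_s = 1+0.5/C = 1.0620
F_a = (F_max−F_min)/2 = 230.2 N; F_m = (F_max+F_min)/2 = 310.8 N
τ_a = K_W·8F_aD/(πd³) = 1.1823 × 145.61 = 172.15 MPa
τ_m = K_s·8F_mD/(πd³) = 1.0620 × 196.59 = 208.77 MPa
Goodman: 1/n_f = τ_a/S_se + τ_m/S_su = 172.15/406 + 208.77/771 = 0.42401 + 0.27077 = 0.69478
n_f = 1/0.69478 = 1.439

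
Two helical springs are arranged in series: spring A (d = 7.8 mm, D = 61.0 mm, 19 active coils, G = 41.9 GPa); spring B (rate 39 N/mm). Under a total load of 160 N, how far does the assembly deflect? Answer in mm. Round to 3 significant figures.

k_A = Gd⁴/(8D³N_a) = (41.9×10³)(7.8⁴)/(8·61.0³·19) = 4.4953 N/mm
Series: 1/k_eq = 1/4.4953 + 1/39 = 0.2481; k_eq = 4.0307 N/mm
δ = F/k_eq = 160/4.0307 = 39.695 mm

39.7 mm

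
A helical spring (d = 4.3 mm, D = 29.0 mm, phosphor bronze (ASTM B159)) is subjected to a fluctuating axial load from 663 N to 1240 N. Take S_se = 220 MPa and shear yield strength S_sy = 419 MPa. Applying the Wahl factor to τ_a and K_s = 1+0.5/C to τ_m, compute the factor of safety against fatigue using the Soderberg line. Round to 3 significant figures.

C = D/d = 29.0/4.3 = 6.7442; K_W = (4C−1)/(4C−4)+0.615/C = 1.2218; K_s = 1+0.5/C = 1.0741
F_a = (F_max−F_min)/2 = 288.5 N; F_m = (F_max+F_min)/2 = 951.5 N
τ_a = K_W·8F_aD/(πd³) = 1.2218 × 267.97 = 327.39 MPa
τ_m = K_s·8F_mD/(πd³) = 1.0741 × 883.77 = 949.3 MPa
Soderberg: 1/n_f = τ_a/S_se + τ_m/S_sy = 327.39/220 + 949.3/419 = 1.48813 + 2.26562 = 3.7538
n_f = 1/3.7538 = 0.2664

0.266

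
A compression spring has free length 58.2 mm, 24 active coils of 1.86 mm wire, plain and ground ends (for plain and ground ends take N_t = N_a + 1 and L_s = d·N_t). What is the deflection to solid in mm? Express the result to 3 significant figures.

11.7 mm

N_t = 25; L_s = 1.86·25 = 46.5 mm
δ_solid = L₀ − L_s = 58.2 − 46.5 = 11.7 mm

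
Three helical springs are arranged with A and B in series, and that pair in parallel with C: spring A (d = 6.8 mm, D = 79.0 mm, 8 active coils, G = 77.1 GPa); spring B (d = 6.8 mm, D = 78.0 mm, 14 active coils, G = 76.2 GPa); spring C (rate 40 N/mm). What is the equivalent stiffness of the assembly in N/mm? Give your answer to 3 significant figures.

41.9 N/mm

k_A = Gd⁴/(8D³N_a) = (77.1×10³)(6.8⁴)/(8·79.0³·8) = 5.2243 N/mm
k_B = Gd⁴/(8D³N_a) = (76.2×10³)(6.8⁴)/(8·78.0³·14) = 3.0654 N/mm
Springs A,B series: k_AB = 1/(1/5.2243+1/3.0654) = 1.9319 N/mm; parallel with C: k_eq = 1.9319+40 = 41.932 N/mm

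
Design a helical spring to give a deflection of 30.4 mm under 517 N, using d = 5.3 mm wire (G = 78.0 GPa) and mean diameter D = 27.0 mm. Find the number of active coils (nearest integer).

23

Required rate k = F/δ = 517/30.4 = 17.007 N/mm
N_a = Gd⁴/(8D³k) = (78.0×10³ × 5.3⁴)/(8 × 27.0³ × 17.007)
    = 6.15458e+07 / 2.67792e+06 = 22.98 → 23 coils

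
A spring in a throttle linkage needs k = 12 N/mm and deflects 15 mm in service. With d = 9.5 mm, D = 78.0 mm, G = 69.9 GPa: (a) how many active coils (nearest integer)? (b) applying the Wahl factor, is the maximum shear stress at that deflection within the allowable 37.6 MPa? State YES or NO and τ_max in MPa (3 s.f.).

(a) 12 coils; (b) NO, τ_max = 51.2 MPa

N_a = Gd⁴/(8D³k) = (69.9×10³)(9.5⁴)/(8·78.0³·12) = 12.5 → N_a = 12
Actual rate k = Gd⁴/(8D³·12) = 12.497 N/mm
Working load F = kδ = 12.497·15 = 187.46 N
C = 78.0/9.5 = 8.2105; K_W = (4C−1)/(4C−4)+0.615/C = 1.1789
τ_max = K_W·8FD/(πd³) = 1.1789·43.428 = 51.198 MPa
τ_max > 37.6 MPa → exceeds allowable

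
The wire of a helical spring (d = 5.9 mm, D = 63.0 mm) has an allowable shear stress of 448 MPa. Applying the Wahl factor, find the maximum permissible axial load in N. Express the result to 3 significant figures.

C = D/d = 63.0/5.9 = 10.6780
K_W = (4C−1)/(4C−4) + 0.615/C = 41.712/38.712 + 0.0576 = 1.1351
τ_max = K·8FD/(πd³) → F_max = τ_allow·πd³/(8DK)
F_max = 448·π·5.9³/(8·63.0·1.1351) = 2.8906e+05/572.09 = 505.27 N

505 N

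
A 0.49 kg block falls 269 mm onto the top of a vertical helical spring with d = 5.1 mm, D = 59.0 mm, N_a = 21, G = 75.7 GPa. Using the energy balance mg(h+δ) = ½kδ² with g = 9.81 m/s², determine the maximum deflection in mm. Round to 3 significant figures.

45.1 mm

k = Gd⁴/(8D³N_a) = (75.7×10³)(5.1⁴)/(8·59.0³·21) = 1.4843 N/mm
W = mg = 0.49 × 9.81 = 4.8069 N
½kδ² − Wδ − Wh = 0 → δ = (W + √(W² + 2kWh))/k
δ = (4.8069 + √(23.106 + 3838.47))/1.4843 = (4.8069 + 62.142)/1.4843 = 45.106 mm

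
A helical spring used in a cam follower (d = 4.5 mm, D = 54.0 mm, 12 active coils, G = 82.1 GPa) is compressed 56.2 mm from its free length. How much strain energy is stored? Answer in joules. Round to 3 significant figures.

3.52 J

k = Gd⁴/(8D³N_a) = (82.1×10³)(4.5⁴)/(8·54.0³·12) = 2.2271 N/mm
U = ½kδ² = 0.5 × 2.2271 × 56.2² = 3517.1 N·mm = 3.5171 J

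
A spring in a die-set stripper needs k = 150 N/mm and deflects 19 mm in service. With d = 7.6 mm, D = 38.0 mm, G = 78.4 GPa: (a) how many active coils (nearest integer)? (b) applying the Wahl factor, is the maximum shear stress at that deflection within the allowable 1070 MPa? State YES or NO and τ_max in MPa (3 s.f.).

(a) 4 coils; (b) YES, τ_max = 818 MPa

N_a = Gd⁴/(8D³k) = (78.4×10³)(7.6⁴)/(8·38.0³·150) = 3.972 → N_a = 4
Actual rate k = Gd⁴/(8D³·4) = 148.96 N/mm
Working load F = kδ = 148.96·19 = 2830.2 N
C = 38.0/7.6 = 5.0000; K_W = (4C−1)/(4C−4)+0.615/C = 1.3105
τ_max = K_W·8FD/(πd³) = 1.3105·623.89 = 817.6 MPa
τ_max ≤ 1070 MPa → acceptable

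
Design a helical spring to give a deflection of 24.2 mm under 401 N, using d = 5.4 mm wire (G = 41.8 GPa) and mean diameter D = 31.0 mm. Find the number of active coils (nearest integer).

Required rate k = F/δ = 401/24.2 = 16.57 N/mm
N_a = Gd⁴/(8D³k) = (41.8×10³ × 5.4⁴)/(8 × 31.0³ × 16.57)
    = 3.55428e+07 / 3.94915e+06 = 9 → 9 coils

9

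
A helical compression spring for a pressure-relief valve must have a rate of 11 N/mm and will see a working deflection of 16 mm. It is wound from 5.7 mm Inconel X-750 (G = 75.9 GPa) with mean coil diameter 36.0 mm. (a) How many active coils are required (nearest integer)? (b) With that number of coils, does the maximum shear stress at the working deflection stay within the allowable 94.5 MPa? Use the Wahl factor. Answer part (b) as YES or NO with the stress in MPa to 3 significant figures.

N_a = Gd⁴/(8D³k) = (75.9×10³)(5.7⁴)/(8·36.0³·11) = 19.51 → N_a = 20
Actual rate k = Gd⁴/(8D³·20) = 10.733 N/mm
Working load F = kδ = 10.733·16 = 171.73 N
C = 36.0/5.7 = 6.3158; K_W = (4C−1)/(4C−4)+0.615/C = 1.2385
τ_max = K_W·8FD/(πd³) = 1.2385·85.006 = 105.28 MPa
τ_max > 94.5 MPa → exceeds allowable

(a) 20 coils; (b) NO, τ_max = 105 MPa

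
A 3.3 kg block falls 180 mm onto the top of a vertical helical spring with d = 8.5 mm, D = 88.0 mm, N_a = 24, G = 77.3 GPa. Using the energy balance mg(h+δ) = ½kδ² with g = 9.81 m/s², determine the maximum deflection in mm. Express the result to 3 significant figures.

k = Gd⁴/(8D³N_a) = (77.3×10³)(8.5⁴)/(8·88.0³·24) = 3.0839 N/mm
W = mg = 3.3 × 9.81 = 32.373 N
½kδ² − Wδ − Wh = 0 → δ = (W + √(W² + 2kWh))/k
δ = (32.373 + √(1048 + 35941.1))/3.0839 = (32.373 + 192.33)/3.0839 = 72.861 mm

72.9 mm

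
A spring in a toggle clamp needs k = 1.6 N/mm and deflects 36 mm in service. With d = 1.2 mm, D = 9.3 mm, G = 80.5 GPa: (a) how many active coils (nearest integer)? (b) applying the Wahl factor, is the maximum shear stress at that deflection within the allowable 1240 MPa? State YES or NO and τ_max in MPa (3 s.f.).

(a) 16 coils; (b) YES, τ_max = 952 MPa

N_a = Gd⁴/(8D³k) = (80.5×10³)(1.2⁴)/(8·9.3³·1.6) = 16.21 → N_a = 16
Actual rate k = Gd⁴/(8D³·16) = 1.6213 N/mm
Working load F = kδ = 1.6213·36 = 58.367 N
C = 9.3/1.2 = 7.7500; K_W = (4C−1)/(4C−4)+0.615/C = 1.1905
τ_max = K_W·8FD/(πd³) = 1.1905·799.92 = 952.27 MPa
τ_max ≤ 1240 MPa → acceptable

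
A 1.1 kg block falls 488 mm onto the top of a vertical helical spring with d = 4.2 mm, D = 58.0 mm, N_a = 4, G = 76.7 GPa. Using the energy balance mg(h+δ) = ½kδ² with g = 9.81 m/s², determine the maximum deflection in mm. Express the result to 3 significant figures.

55.4 mm

k = Gd⁴/(8D³N_a) = (76.7×10³)(4.2⁴)/(8·58.0³·4) = 3.8226 N/mm
W = mg = 1.1 × 9.81 = 10.791 N
½kδ² − Wδ − Wh = 0 → δ = (W + √(W² + 2kWh))/k
δ = (10.791 + √(116.45 + 40259.7))/3.8226 = (10.791 + 200.94)/3.8226 = 55.389 mm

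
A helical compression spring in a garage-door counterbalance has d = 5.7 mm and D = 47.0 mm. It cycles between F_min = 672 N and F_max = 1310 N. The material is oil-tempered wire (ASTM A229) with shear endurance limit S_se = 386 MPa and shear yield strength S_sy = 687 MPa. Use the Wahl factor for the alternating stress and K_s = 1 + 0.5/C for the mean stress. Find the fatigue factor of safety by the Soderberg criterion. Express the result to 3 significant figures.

C = D/d = 47.0/5.7 = 8.2456; K_W = (4C−1)/(4C−4)+0.615/C = 1.1781; K_s = 1+0.5/C = 1.0606
F_a = (F_max−F_min)/2 = 319 N; F_m = (F_max+F_min)/2 = 991 N
τ_a = K_W·8F_aD/(πd³) = 1.1781 × 206.16 = 242.88 MPa
τ_m = K_s·8F_mD/(πd³) = 1.0606 × 640.45 = 679.29 MPa
Soderberg: 1/n_f = τ_a/S_se + τ_m/S_sy = 242.88/386 + 679.29/687 = 0.62921 + 0.98878 = 1.618
n_f = 1/1.618 = 0.6181

0.618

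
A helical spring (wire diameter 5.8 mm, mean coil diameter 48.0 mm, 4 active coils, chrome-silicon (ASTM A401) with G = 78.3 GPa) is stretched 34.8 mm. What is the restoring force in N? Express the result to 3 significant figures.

k = Gd⁴/(8D³N_a) = (78.3×10³)(5.8⁴)/(8·48.0³·4) = 25.038 N/mm
F = k·δ = 25.038 × 34.8 = 871.32 N

871 N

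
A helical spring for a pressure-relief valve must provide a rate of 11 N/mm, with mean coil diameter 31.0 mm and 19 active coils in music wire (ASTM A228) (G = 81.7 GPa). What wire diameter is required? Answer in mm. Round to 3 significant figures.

4.97 mm

d = (8D³N_a·k / G)^(1/4) = (8·31.0³·19·11 / (81.7×10³))^0.25
  = (609.68)^0.25 = 4.9691 mm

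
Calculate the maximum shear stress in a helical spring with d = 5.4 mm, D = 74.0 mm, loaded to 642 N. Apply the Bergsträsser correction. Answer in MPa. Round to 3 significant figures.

Spring index C = D/d = 74.0/5.4 = 13.7037
K_B = (4C+2)/(4C−3) = 56.815/51.815 = 1.0965
τ₀ = 8FD/(πd³) = 8·642·74.0/(π·5.4³) = 380064/494.69 = 768.29 MPa
τ_max = K·τ₀ = 1.0965 × 768.29 = 842.43 MPa

842 MPa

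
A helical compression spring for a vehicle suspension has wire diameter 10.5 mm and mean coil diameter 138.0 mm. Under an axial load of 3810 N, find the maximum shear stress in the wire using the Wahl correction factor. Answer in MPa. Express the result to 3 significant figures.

1280 MPa

Spring index C = D/d = 138.0/10.5 = 13.1429
K_W = (4C−1)/(4C−4) + 0.615/C = 51.571/48.571 + 0.0468 = 1.1086
τ₀ = 8FD/(πd³) = 8·3810·138.0/(π·10.5³) = 4.20624e+06/3636.8 = 1156.6 MPa
τ_max = K·τ₀ = 1.1086 × 1156.6 = 1282.1 MPa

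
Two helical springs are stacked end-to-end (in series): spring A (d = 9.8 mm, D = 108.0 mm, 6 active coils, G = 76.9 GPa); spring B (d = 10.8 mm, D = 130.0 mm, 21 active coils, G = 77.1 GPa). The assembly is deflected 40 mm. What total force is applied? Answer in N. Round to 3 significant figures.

k_A = Gd⁴/(8D³N_a) = (76.9×10³)(9.8⁴)/(8·108.0³·6) = 11.731 N/mm
k_B = Gd⁴/(8D³N_a) = (77.1×10³)(10.8⁴)/(8·130.0³·21) = 2.8419 N/mm
Series: 1/k_eq = 1/11.731 + 1/2.8419 = 0.43712; k_eq = 2.2877 N/mm
F = k_eq·δ = 2.2877·40 = 91.507 N

91.5 N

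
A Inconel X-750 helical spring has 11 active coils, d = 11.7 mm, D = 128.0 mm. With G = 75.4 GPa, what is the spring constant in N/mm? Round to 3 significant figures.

k = Gd⁴/(8D³N_a) = (75.4×10³ × 11.7⁴) / (8 × 128.0³ × 11)
  = 1.41291e+09 / 1.84549e+08 = 7.656 N/mm

7.66 N/mm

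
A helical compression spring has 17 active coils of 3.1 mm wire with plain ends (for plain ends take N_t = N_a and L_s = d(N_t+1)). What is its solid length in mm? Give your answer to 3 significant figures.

plain ends: N_t = N_a = 17
L_s = d·(N_t+1) = 3.1 × 18 = 55.8 mm

55.8 mm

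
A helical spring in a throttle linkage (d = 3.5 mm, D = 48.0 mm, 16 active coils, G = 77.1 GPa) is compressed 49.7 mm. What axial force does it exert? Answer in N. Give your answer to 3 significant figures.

k = Gd⁴/(8D³N_a) = (77.1×10³)(3.5⁴)/(8·48.0³·16) = 0.81732 N/mm
F = k·δ = 0.81732 × 49.7 = 40.621 N

40.6 N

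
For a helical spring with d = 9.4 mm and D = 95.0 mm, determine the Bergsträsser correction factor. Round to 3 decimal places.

C = D/d = 95.0/9.4 = 10.1064
K_B = (4C+2)/(4C−3) = 42.426/37.426 = 1.1336

1.134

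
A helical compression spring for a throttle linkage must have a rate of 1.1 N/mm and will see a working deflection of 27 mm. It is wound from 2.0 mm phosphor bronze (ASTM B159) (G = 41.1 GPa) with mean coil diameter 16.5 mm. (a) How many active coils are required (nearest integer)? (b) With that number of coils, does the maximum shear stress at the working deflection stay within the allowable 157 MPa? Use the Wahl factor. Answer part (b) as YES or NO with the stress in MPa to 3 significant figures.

(a) 17 coils; (b) NO, τ_max = 180 MPa

N_a = Gd⁴/(8D³k) = (41.1×10³)(2.0⁴)/(8·16.5³·1.1) = 16.64 → N_a = 17
Actual rate k = Gd⁴/(8D³·17) = 1.0764 N/mm
Working load F = kδ = 1.0764·27 = 29.063 N
C = 16.5/2.0 = 8.2500; K_W = (4C−1)/(4C−4)+0.615/C = 1.1780
τ_max = K_W·8FD/(πd³) = 1.1780·152.64 = 179.81 MPa
τ_max > 157 MPa → exceeds allowable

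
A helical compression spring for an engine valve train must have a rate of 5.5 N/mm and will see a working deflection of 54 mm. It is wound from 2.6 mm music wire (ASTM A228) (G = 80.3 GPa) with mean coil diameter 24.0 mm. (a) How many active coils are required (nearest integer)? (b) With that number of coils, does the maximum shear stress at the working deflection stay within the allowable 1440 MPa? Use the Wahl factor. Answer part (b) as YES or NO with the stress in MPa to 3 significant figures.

N_a = Gd⁴/(8D³k) = (80.3×10³)(2.6⁴)/(8·24.0³·5.5) = 6.033 → N_a = 6
Actual rate k = Gd⁴/(8D³·6) = 5.5301 N/mm
Working load F = kδ = 5.5301·54 = 298.63 N
C = 24.0/2.6 = 9.2308; K_W = (4C−1)/(4C−4)+0.615/C = 1.1577
τ_max = K_W·8FD/(πd³) = 1.1577·1038.4 = 1202.2 MPa
τ_max ≤ 1440 MPa → acceptable

(a) 6 coils; (b) YES, τ_max = 1200 MPa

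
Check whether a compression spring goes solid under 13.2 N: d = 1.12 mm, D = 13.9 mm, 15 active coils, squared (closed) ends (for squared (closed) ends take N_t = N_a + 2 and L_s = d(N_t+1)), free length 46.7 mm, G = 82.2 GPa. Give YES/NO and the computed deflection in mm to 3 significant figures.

k = Gd⁴/(8D³N_a) = (82.2×10³)(1.12⁴)/(8·13.9³·15) = 0.40135 N/mm
N_t = 17; L_s = 1.12·18 = 20.16 mm; δ_solid = L₀ − L_s = 46.7 − 20.16 = 26.54 mm
δ = F/k = 13.2/0.40135 = 32.889 mm
δ ≥ δ_solid → spring goes solid

YES, δ = 32.9 mm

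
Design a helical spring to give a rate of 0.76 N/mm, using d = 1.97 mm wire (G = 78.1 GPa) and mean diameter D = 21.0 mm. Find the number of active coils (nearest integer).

N_a = Gd⁴/(8D³k) = (78.1×10³ × 1.97⁴)/(8 × 21.0³ × 0.76)
    = 1.17629e+06 / 56306.9 = 20.89 → 21 coils

21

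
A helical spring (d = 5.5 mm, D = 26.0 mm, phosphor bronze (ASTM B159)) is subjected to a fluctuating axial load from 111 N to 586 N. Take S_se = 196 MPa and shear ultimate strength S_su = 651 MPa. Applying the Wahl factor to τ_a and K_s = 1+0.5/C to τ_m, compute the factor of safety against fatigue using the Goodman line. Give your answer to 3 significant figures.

C = D/d = 26.0/5.5 = 4.7273; K_W = (4C−1)/(4C−4)+0.615/C = 1.3313; K_s = 1+0.5/C = 1.1058
F_a = (F_max−F_min)/2 = 237.5 N; F_m = (F_max+F_min)/2 = 348.5 N
τ_a = K_W·8F_aD/(πd³) = 1.3313 × 94.512 = 125.83 MPa
τ_m = K_s·8F_mD/(πd³) = 1.1058 × 138.68 = 153.35 MPa
Goodman: 1/n_f = τ_a/S_se + τ_m/S_su = 125.83/196 + 153.35/651 = 0.64197 + 0.23557 = 0.87753
n_f = 1/0.87753 = 1.14

1.14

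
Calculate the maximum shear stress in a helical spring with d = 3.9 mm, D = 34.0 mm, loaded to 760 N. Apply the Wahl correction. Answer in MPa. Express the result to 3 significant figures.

1300 MPa

Spring index C = D/d = 34.0/3.9 = 8.7179
K_W = (4C−1)/(4C−4) + 0.615/C = 33.872/30.872 + 0.0705 = 1.1677
τ₀ = 8FD/(πd³) = 8·760·34.0/(π·3.9³) = 206720/186.36 = 1109.3 MPa
τ_max = K·τ₀ = 1.1677 × 1109.3 = 1295.3 MPa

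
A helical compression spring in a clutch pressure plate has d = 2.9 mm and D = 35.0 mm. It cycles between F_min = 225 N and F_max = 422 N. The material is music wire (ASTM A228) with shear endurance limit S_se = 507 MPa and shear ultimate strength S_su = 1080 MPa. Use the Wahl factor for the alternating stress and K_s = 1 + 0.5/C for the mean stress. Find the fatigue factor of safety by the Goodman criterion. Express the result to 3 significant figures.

C = D/d = 35.0/2.9 = 12.0690; K_W = (4C−1)/(4C−4)+0.615/C = 1.1187; K_s = 1+0.5/C = 1.0414
F_a = (F_max−F_min)/2 = 98.5 N; F_m = (F_max+F_min)/2 = 323.5 N
τ_a = K_W·8F_aD/(πd³) = 1.1187 × 359.96 = 402.69 MPa
τ_m = K_s·8F_mD/(πd³) = 1.0414 × 1182.2 = 1231.2 MPa
Goodman: 1/n_f = τ_a/S_se + τ_m/S_su = 402.69/507 + 1231.2/1080 = 0.79426 + 1.13997 = 1.9342
n_f = 1/1.9342 = 0.517

0.517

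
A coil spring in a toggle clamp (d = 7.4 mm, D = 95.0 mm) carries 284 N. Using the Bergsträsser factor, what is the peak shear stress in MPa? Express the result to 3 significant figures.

187 MPa

Spring index C = D/d = 95.0/7.4 = 12.8378
K_B = (4C+2)/(4C−3) = 53.351/48.351 = 1.1034
τ₀ = 8FD/(πd³) = 8·284·95.0/(π·7.4³) = 215840/1273 = 169.55 MPa
τ_max = K·τ₀ = 1.1034 × 169.55 = 187.08 MPa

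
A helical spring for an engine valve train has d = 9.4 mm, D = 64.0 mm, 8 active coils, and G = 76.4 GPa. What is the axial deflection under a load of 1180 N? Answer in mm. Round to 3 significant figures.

k = Gd⁴/(8D³N_a) = (76.4×10³)(9.4⁴)/(8·64.0³·8) = 35.554 N/mm
δ = F/k = 1180 / 35.554 = 33.189 mm

33.2 mm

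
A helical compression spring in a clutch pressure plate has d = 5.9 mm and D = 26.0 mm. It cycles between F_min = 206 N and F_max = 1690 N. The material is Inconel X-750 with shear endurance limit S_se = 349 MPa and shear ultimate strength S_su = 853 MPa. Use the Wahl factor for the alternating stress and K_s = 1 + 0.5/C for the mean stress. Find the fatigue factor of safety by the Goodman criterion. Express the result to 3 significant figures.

0.751

C = D/d = 26.0/5.9 = 4.4068; K_W = (4C−1)/(4C−4)+0.615/C = 1.3597; K_s = 1+0.5/C = 1.1135
F_a = (F_max−F_min)/2 = 742 N; F_m = (F_max+F_min)/2 = 948 N
τ_a = K_W·8F_aD/(πd³) = 1.3597 × 239.2 = 325.24 MPa
τ_m = K_s·8F_mD/(πd³) = 1.1135 × 305.61 = 340.28 MPa
Goodman: 1/n_f = τ_a/S_se + τ_m/S_su = 325.24/349 + 340.28/853 = 0.93193 + 0.39893 = 1.3309
n_f = 1/1.3309 = 0.7514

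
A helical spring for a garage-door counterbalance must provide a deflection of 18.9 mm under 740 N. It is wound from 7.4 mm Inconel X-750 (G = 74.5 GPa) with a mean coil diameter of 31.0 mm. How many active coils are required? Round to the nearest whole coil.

Required rate k = F/δ = 740/18.9 = 39.153 N/mm
N_a = Gd⁴/(8D³k) = (74.5×10³ × 7.4⁴)/(8 × 31.0³ × 39.153)
    = 2.234e+08 / 9.33136e+06 = 23.94 → 24 coils

24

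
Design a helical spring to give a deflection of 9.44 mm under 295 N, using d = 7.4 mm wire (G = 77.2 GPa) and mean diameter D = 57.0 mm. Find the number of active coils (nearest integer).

Required rate k = F/δ = 295/9.44 = 31.25 N/mm
N_a = Gd⁴/(8D³k) = (77.2×10³ × 7.4⁴)/(8 × 57.0³ × 31.25)
    = 2.31496e+08 / 4.62982e+07 = 5 → 5 coils

5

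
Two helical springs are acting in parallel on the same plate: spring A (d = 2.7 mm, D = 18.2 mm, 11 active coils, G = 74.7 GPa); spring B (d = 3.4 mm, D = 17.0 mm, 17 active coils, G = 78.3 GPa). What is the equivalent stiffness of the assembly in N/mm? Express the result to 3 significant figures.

23.1 N/mm

k_A = Gd⁴/(8D³N_a) = (74.7×10³)(2.7⁴)/(8·18.2³·11) = 7.4831 N/mm
k_B = Gd⁴/(8D³N_a) = (78.3×10³)(3.4⁴)/(8·17.0³·17) = 15.66 N/mm
Parallel: k_eq = 7.4831 + 15.66 = 23.143 N/mm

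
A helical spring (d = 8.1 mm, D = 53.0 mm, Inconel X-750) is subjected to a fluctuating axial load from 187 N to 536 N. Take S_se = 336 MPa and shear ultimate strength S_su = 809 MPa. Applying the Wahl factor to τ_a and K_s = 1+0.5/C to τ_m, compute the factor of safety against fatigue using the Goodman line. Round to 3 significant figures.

3.52

C = D/d = 53.0/8.1 = 6.5432; K_W = (4C−1)/(4C−4)+0.615/C = 1.2293; K_s = 1+0.5/C = 1.0764
F_a = (F_max−F_min)/2 = 174.5 N; F_m = (F_max+F_min)/2 = 361.5 N
τ_a = K_W·8F_aD/(πd³) = 1.2293 × 44.316 = 54.477 MPa
τ_m = K_s·8F_mD/(πd³) = 1.0764 × 91.806 = 98.821 MPa
Goodman: 1/n_f = τ_a/S_se + τ_m/S_su = 54.477/336 + 98.821/809 = 0.16213 + 0.12215 = 0.28429
n_f = 1/0.28429 = 3.518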